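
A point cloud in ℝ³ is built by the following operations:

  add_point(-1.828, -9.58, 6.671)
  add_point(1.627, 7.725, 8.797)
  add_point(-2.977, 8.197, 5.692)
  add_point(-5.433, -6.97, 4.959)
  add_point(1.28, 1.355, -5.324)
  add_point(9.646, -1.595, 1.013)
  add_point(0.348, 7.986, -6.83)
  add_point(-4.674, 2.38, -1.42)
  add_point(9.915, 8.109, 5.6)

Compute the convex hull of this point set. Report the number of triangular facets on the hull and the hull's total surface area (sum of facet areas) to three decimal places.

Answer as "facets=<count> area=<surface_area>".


facets=14 area=723.342

Hull vertices (9/9): indices [0, 1, 2, 3, 4, 5, 6, 7, 8].

Facet areas (half cross-product norm):
  f1: (p6, p2, p8) → 80.5748
  f2: (p5, p6, p8) → 78.5332
  f3: (p1, p2, p3) → 42.7431
  f4: (p1, p2, p8) → 20.4256
  f5: (p7, p2, p3) → 52.7449
  f6: (p7, p6, p2) → 43.2817
  f7: (p4, p5, p6) → 32.5457
  f8: (p4, p7, p3) → 39.5762
  f9: (p4, p7, p6) → 24.4724
  f10: (p0, p1, p3) → 39.8077
  f11: (p0, p1, p8) → 77.7256
  f12: (p0, p5, p8) → 76.2143
  f13: (p0, p4, p3) → 34.5547
  f14: (p0, p4, p5) → 80.1427
Σ area = 723.342

Euler characteristic 9−21+14 = 2 ✓


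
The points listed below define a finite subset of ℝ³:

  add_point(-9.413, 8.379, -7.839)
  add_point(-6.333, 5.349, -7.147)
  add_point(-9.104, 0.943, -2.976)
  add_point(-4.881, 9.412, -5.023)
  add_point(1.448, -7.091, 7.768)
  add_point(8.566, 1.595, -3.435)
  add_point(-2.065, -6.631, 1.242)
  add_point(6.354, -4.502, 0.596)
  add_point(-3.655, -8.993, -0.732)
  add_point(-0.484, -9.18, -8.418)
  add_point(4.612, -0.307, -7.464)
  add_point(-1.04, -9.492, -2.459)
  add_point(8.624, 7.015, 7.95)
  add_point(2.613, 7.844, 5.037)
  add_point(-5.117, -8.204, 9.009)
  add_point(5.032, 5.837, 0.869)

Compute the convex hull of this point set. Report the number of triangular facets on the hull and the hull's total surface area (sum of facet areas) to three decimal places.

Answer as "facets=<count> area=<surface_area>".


Hull vertices (13/16): indices [0, 2, 3, 4, 5, 7, 8, 9, 10, 11, 12, 13, 14].

Triangle areas on the boundary:
  f1: (p13, p14, p0) → 159.9849
  f2: (p13, p14, p12) → 60.4637
  f3: (p2, p14, p0) → 27.1937
  f4: (p4, p14, p12) → 43.5200
  f5: (p4, p14, p11) → 36.4248
  f6: (p3, p10, p0) → 35.1637
  f7: (p3, p13, p0) → 16.1199
  f8: (p3, p13, p12) → 19.4785
  f9: (p8, p14, p11) → 11.6256
  f10: (p8, p2, p14) → 56.9967
  f11: (p7, p4, p11) → 40.5104
  f12: (p7, p4, p12) → 62.5200
  f13: (p9, p7, p11) → 27.5496
  f14: (p9, p10, p0) → 84.7477
  f15: (p9, p8, p11) → 7.5391
  f16: (p9, p2, p0) → 58.4456
  f17: (p9, p8, p2) → 48.0275
  f18: (p5, p7, p12) → 47.7238
  f19: (p5, p9, p10) → 22.7880
  f20: (p5, p9, p7) → 46.6038
  f21: (p5, p3, p12) → 97.8701
  f22: (p5, p3, p10) → 40.8538
Σ area = 1052.151

Check V−E+F: 13 − 33 + 22 = 2.

facets=22 area=1052.151


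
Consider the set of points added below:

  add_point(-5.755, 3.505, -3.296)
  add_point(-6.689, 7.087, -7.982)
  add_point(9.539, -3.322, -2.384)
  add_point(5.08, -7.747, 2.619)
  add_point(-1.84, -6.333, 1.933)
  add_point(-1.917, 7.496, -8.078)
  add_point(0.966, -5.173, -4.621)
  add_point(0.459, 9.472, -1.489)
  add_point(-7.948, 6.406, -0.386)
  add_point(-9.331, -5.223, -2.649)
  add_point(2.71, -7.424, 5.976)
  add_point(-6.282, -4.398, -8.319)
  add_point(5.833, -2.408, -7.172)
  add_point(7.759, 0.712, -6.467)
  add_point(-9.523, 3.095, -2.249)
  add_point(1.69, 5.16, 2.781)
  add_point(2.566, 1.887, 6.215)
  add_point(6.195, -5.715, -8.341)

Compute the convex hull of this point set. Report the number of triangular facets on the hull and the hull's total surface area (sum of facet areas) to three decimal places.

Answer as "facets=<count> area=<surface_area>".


Hull vertices (13/18): indices [1, 2, 3, 5, 7, 8, 9, 10, 11, 13, 14, 16, 17].

Triangle areas on the boundary:
  f1: (p16, p7, p2) → 67.1136
  f2: (p10, p16, p2) → 50.8216
  f3: (p8, p16, p7) → 49.1575
  f4: (p8, p10, p16) → 57.8362
  f5: (p9, p8, p14) → 9.8807
  f6: (p9, p8, p10) → 89.1452
  f7: (p13, p7, p2) → 34.6631
  f8: (p13, p5, p7) → 42.2074
  f9: (p3, p10, p2) → 10.2863
  f10: (p3, p9, p10) → 30.8609
  f11: (p1, p9, p14) → 27.4833
  f12: (p1, p8, p14) → 15.1022
  f13: (p1, p5, p7) → 16.4537
  f14: (p1, p8, p7) → 33.2192
  f15: (p11, p1, p9) → 37.1766
  f16: (p11, p1, p5) → 27.5046
  f17: (p17, p3, p9) → 83.8962
  f18: (p17, p11, p9) → 36.2495
  f19: (p17, p3, p2) → 28.9853
  f20: (p17, p11, p5) → 77.0907
  f21: (p17, p13, p2) → 19.1498
  f22: (p17, p13, p5) → 38.9724
Σ area = 883.256

Euler characteristic 13−33+22 = 2 ✓

facets=22 area=883.256


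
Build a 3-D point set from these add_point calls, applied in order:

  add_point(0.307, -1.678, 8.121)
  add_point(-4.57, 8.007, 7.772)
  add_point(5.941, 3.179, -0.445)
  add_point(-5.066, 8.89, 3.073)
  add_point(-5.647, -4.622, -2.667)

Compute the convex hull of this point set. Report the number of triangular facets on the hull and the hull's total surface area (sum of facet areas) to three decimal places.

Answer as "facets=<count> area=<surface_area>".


Extreme-point indices: [0, 1, 2, 3, 4] — 5 of 5 on the boundary.

Triangle areas on the boundary:
  f1: (p3, p2, p4) → 83.0504
  f2: (p0, p2, p4) → 68.3216
  f3: (p1, p3, p4) → 34.4700
  f4: (p1, p0, p4) → 68.6899
  f5: (p1, p3, p2) → 30.8329
  f6: (p1, p0, p2) → 60.5004
Σ area = 345.865

Check V−E+F: 5 − 9 + 6 = 2.

facets=6 area=345.865


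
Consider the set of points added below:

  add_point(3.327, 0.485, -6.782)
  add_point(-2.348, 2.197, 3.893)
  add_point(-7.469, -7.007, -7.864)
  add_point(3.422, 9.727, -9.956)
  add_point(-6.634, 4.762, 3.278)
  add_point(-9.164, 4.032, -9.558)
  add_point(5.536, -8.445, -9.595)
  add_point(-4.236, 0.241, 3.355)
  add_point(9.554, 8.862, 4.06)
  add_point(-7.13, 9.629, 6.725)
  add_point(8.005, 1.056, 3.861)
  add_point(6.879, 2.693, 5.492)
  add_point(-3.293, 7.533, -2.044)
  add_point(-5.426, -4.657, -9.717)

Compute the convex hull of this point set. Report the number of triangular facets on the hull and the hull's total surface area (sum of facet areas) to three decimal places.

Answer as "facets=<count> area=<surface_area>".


Hull vertices (10/14): indices [2, 3, 5, 6, 7, 8, 9, 10, 11, 13].

Per-facet area ½‖(b−a)×(c−a)‖:
  f1: (p3, p6, p8) → 139.1732
  f2: (p3, p9, p5) → 117.0617
  f3: (p3, p9, p8) → 125.3570
  f4: (p2, p9, p5) → 96.7101
  f5: (p11, p9, p8) → 53.8712
  f6: (p13, p2, p5) → 15.9620
  f7: (p13, p2, p6) → 19.9395
  f8: (p13, p3, p5) → 65.3608
  f9: (p13, p3, p6) → 95.6157
  f10: (p10, p6, p8) → 52.6171
  f11: (p10, p11, p8) → 8.5107
  f12: (p7, p2, p9) → 52.5817
  f13: (p7, p11, p9) → 60.1322
  f14: (p7, p10, p11) → 14.6722
  f15: (p7, p2, p6) → 90.4820
  f16: (p7, p10, p6) → 99.7760
Σ area = 1107.823

Euler characteristic 10−24+16 = 2 ✓

facets=16 area=1107.823


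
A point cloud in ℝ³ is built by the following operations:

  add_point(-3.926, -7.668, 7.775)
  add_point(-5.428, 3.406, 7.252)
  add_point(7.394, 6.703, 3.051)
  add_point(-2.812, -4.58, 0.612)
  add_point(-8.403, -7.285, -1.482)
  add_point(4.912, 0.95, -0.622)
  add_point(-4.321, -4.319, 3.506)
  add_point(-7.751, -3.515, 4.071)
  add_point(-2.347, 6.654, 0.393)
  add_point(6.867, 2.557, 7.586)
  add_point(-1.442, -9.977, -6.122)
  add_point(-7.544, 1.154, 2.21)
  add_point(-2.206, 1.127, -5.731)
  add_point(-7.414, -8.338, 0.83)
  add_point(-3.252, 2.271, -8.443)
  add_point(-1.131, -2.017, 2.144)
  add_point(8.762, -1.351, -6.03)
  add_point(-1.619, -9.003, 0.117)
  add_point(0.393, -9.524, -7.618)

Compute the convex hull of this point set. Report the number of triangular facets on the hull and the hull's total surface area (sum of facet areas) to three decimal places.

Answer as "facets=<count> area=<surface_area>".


14 of the 19 inputs are extreme points: [0, 1, 2, 4, 7, 8, 9, 10, 11, 13, 14, 16, 17, 18].

Facet areas (half cross-product norm):
  f1: (p14, p2, p16) → 77.1364
  f2: (p11, p14, p4) → 51.7417
  f3: (p8, p14, p2) → 47.2887
  f4: (p8, p1, p2) → 40.9187
  f5: (p8, p11, p14) → 38.0084
  f6: (p8, p11, p1) → 21.8837
  f7: (p18, p14, p16) → 65.5041
  f8: (p9, p2, p16) → 37.4240
  f9: (p9, p1, p2) → 38.0097
  f10: (p9, p0, p1) → 67.5245
  f11: (p7, p0, p1) → 26.5819
  f12: (p7, p11, p4) → 16.5525
  f13: (p7, p11, p1) → 14.8534
  f14: (p10, p14, p4) → 52.5447
  f15: (p10, p18, p14) → 14.9123
  f16: (p17, p18, p16) → 47.2753
  f17: (p17, p9, p16) → 95.2534
  f18: (p17, p9, p0) → 59.9466
  f19: (p17, p10, p0) → 6.6104
  f20: (p17, p10, p18) → 6.0604
  f21: (p13, p7, p4) → 7.8655
  f22: (p13, p7, p0) → 19.0922
  f23: (p13, p10, p4) → 11.9686
  f24: (p13, p10, p0) → 33.3891
Σ area = 898.346

Euler: V−E+F = 14−36+24 = 2.

facets=24 area=898.346


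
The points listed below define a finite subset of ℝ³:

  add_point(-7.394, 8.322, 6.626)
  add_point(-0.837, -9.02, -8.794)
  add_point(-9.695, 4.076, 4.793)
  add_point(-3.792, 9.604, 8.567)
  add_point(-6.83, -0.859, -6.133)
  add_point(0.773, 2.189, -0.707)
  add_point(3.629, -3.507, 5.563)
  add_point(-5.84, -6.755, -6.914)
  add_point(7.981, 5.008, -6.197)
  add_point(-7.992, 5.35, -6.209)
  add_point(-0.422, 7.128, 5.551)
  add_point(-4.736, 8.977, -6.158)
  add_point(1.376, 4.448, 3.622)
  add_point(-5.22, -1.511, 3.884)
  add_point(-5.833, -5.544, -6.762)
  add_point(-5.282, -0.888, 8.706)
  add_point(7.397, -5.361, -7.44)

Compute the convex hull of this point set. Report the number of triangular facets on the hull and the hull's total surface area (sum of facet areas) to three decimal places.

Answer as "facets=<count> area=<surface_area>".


facets=20 area=993.579

Hull vertices (12/17): indices [0, 1, 2, 3, 6, 7, 8, 9, 10, 11, 15, 16].

Area of each hull facet:
  f1: (p6, p15, p1) → 77.8885
  f2: (p6, p3, p15) → 51.5013
  f3: (p7, p9, p2) → 68.9700
  f4: (p7, p9, p1) → 29.7871
  f5: (p7, p15, p2) → 62.0000
  f6: (p7, p15, p1) → 44.1652
  f7: (p11, p1, p8) → 108.1033
  f8: (p11, p9, p1) → 36.8880
  f9: (p11, p3, p8) → 98.2719
  f10: (p16, p1, p8) → 42.1557
  f11: (p16, p6, p8) → 69.5081
  f12: (p16, p6, p1) → 62.1630
  f13: (p10, p3, p8) → 15.0386
  f14: (p10, p6, p8) → 78.1280
  f15: (p10, p6, p3) → 21.4891
  f16: (p0, p9, p2) → 28.4299
  f17: (p0, p11, p9) → 31.4378
  f18: (p0, p11, p3) → 27.0886
  f19: (p0, p15, p2) → 19.8219
  f20: (p0, p3, p15) → 20.7428
Σ area = 993.579

Euler characteristic 12−30+20 = 2 ✓


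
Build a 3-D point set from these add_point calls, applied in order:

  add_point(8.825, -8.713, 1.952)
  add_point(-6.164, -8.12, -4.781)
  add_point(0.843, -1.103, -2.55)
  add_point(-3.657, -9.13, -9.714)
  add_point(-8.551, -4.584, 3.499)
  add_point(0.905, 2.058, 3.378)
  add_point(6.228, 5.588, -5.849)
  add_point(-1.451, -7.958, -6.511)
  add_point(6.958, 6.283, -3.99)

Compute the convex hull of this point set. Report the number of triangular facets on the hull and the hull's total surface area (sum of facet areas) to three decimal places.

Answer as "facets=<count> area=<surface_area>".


facets=10 area=615.396

Points on the hull: [0, 1, 3, 4, 5, 6, 8] (7 of 9).

Area of each hull facet:
  f1: (p5, p0, p4) → 77.6682
  f2: (p5, p8, p4) → 42.1245
  f3: (p5, p8, p0) → 69.8152
  f4: (p1, p0, p4) → 76.0533
  f5: (p1, p3, p0) → 46.1771
  f6: (p6, p1, p3) → 50.8289
  f7: (p6, p8, p0) → 17.1402
  f8: (p6, p3, p0) → 128.1416
  f9: (p6, p8, p4) → 21.3890
  f10: (p6, p1, p4) → 86.0579
Σ area = 615.396

Euler characteristic 7−15+10 = 2 ✓


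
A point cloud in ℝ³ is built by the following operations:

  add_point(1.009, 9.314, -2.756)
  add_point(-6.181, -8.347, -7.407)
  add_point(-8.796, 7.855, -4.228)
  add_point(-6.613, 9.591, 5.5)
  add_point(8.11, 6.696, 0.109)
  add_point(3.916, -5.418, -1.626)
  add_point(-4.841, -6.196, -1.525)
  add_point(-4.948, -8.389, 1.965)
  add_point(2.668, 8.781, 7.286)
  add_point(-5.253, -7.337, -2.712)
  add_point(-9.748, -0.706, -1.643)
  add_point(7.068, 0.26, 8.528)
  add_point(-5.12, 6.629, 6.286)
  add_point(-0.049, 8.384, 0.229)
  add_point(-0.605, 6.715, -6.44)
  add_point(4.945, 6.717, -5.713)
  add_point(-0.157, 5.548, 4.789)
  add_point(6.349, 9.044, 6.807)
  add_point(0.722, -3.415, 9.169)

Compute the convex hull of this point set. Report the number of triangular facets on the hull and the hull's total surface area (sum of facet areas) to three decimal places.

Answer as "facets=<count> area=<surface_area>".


Hull vertices (15/19): indices [0, 1, 2, 3, 4, 5, 7, 8, 10, 11, 12, 14, 15, 17, 18].

Facet areas (half cross-product norm):
  f1: (p3, p7, p10) → 60.0033
  f2: (p1, p7, p10) → 41.5094
  f3: (p17, p11, p4) → 32.4225
  f4: (p5, p11, p4) → 59.9751
  f5: (p5, p1, p7) → 45.9338
  f6: (p5, p18, p7) → 48.4161
  f7: (p5, p18, p11) → 40.9015
  f8: (p12, p3, p7) → 16.7991
  f9: (p12, p18, p7) → 62.4023
  f10: (p12, p18, p3) → 1.2069
  f11: (p8, p17, p11) → 16.7067
  f12: (p8, p18, p11) → 35.5303
  f13: (p8, p17, p3) → 6.1410
  f14: (p8, p18, p3) → 59.2048
  f15: (p15, p5, p4) → 41.2743
  f16: (p15, p5, p1) → 76.2510
  f17: (p15, p14, p1) → 42.1536
  f18: (p2, p3, p10) → 45.3204
  f19: (p2, p1, p10) → 39.4275
  f20: (p2, p14, p1) → 67.5977
  f21: (p0, p17, p4) → 29.5878
  f22: (p0, p15, p4) → 18.2916
  f23: (p0, p17, p3) → 58.5397
  f24: (p0, p2, p3) → 46.9631
  f25: (p0, p15, p14) → 12.0722
  f26: (p0, p2, p14) → 20.4701
Σ area = 1025.102

Check V−E+F: 15 − 39 + 26 = 2.

facets=26 area=1025.102


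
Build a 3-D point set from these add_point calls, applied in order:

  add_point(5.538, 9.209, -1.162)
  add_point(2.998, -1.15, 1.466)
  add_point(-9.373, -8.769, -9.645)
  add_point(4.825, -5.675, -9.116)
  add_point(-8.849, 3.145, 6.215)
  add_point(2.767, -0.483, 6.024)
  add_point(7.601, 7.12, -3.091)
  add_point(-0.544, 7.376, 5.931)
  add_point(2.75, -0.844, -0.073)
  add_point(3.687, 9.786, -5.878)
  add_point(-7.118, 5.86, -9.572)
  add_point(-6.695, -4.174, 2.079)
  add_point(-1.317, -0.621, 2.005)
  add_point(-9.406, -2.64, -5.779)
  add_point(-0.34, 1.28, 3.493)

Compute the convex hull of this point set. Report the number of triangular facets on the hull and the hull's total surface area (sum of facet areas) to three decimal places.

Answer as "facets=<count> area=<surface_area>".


Hull vertices (11/15): indices [0, 2, 3, 4, 5, 6, 7, 9, 10, 11, 13].

Area of each hull facet:
  f1: (p4, p2, p13) → 25.6683
  f2: (p10, p2, p13) → 29.2779
  f3: (p10, p4, p13) → 63.8257
  f4: (p3, p5, p6) → 88.0448
  f5: (p3, p10, p2) → 100.4331
  f6: (p11, p4, p2) → 40.7818
  f7: (p11, p5, p4) → 45.8647
  f8: (p11, p3, p2) → 88.9207
  f9: (p11, p3, p5) → 82.7413
  f10: (p7, p10, p4) → 73.5737
  f11: (p7, p5, p4) → 39.6588
  f12: (p9, p3, p6) → 39.4660
  f13: (p9, p3, p10) → 90.7300
  f14: (p9, p7, p10) → 76.9036
  f15: (p0, p9, p6) → 8.7217
  f16: (p0, p9, p7) → 21.3107
  f17: (p0, p5, p6) → 21.7418
  f18: (p0, p7, p5) → 40.5233
Σ area = 978.188

Check V−E+F: 11 − 27 + 18 = 2.

facets=18 area=978.188


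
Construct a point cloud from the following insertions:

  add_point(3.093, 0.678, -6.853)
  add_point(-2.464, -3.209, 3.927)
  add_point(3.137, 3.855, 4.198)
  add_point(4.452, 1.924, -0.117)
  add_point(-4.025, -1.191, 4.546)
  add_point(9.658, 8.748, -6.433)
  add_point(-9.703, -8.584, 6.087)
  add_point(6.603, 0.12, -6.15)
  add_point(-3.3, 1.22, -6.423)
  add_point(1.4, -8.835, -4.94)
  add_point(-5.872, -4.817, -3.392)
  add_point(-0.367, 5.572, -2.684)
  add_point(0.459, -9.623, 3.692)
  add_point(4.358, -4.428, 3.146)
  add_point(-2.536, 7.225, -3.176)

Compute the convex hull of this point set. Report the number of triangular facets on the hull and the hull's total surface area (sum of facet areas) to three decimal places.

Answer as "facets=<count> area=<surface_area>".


Extreme-point indices: [0, 2, 4, 5, 6, 7, 8, 9, 10, 12, 13, 14] — 12 of 15 on the boundary.

Facet areas (half cross-product norm):
  f1: (p2, p12, p6) → 71.8867
  f2: (p2, p14, p5) → 59.6303
  f3: (p9, p12, p6) → 43.3094
  f4: (p8, p0, p5) → 27.7594
  f5: (p8, p14, p5) → 43.4862
  f6: (p8, p9, p0) → 31.5028
  f7: (p8, p14, p6) → 57.7043
  f8: (p13, p2, p5) → 55.5045
  f9: (p13, p2, p12) → 20.0280
  f10: (p13, p9, p12) → 27.7229
  f11: (p4, p14, p6) → 35.4459
  f12: (p4, p2, p6) → 13.2244
  f13: (p4, p2, p14) → 42.0834
  f14: (p7, p0, p5) → 16.3406
  f15: (p7, p9, p0) → 17.8395
  f16: (p7, p13, p5) → 41.9196
  f17: (p7, p13, p9) → 45.1125
  f18: (p10, p9, p6) → 43.9562
  f19: (p10, p8, p6) → 24.7078
  f20: (p10, p8, p9) → 30.5406
Σ area = 749.705

Euler characteristic 12−30+20 = 2 ✓

facets=20 area=749.705


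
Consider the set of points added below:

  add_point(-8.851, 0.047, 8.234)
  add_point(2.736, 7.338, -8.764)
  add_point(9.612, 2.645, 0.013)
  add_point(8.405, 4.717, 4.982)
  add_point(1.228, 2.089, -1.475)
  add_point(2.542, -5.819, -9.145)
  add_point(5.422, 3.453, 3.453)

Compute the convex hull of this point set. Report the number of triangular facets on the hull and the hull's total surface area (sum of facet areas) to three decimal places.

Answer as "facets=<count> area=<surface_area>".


facets=6 area=566.042

Extreme-point indices: [0, 1, 2, 3, 5] — 5 of 7 on the boundary.

Per-facet area ½‖(b−a)×(c−a)‖:
  f1: (p1, p5, p0) → 136.1410
  f2: (p1, p5, p2) → 74.3343
  f3: (p3, p5, p0) → 160.4537
  f4: (p3, p5, p2) → 28.6534
  f5: (p3, p1, p0) → 135.6378
  f6: (p3, p1, p2) → 30.8216
Σ area = 566.042

Euler: V−E+F = 5−9+6 = 2.


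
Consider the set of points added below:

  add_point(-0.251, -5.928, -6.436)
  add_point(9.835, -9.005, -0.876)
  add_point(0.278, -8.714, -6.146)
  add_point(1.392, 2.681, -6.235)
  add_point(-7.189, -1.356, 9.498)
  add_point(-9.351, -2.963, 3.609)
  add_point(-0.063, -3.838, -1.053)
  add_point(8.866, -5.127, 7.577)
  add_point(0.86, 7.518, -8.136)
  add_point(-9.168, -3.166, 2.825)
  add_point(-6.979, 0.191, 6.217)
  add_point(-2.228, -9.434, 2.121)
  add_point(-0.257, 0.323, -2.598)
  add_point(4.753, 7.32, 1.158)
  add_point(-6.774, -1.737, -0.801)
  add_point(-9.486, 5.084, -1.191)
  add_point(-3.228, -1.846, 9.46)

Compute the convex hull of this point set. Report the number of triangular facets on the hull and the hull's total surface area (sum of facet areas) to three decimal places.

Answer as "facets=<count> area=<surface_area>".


facets=20 area=964.162

12 of the 17 inputs are extreme points: [0, 1, 2, 4, 5, 7, 8, 9, 11, 13, 15, 16].

Facet areas (half cross-product norm):
  f1: (p2, p8, p1) → 89.1967
  f2: (p13, p8, p15) → 62.7707
  f3: (p13, p4, p15) → 90.0722
  f4: (p13, p8, p1) → 86.7416
  f5: (p0, p8, p15) → 81.6536
  f6: (p0, p2, p15) → 13.6284
  f7: (p0, p2, p8) → 5.1575
  f8: (p9, p2, p15) → 64.6855
  f9: (p7, p13, p1) → 68.2331
  f10: (p11, p9, p2) → 39.5565
  f11: (p11, p2, p1) → 46.2691
  f12: (p11, p7, p1) → 55.3935
  f13: (p16, p13, p4) → 25.9733
  f14: (p16, p7, p13) → 83.7391
  f15: (p16, p11, p4) → 20.7842
  f16: (p16, p11, p7) → 62.1958
  f17: (p5, p11, p4) → 31.4743
  f18: (p5, p11, p9) → 3.5725
  f19: (p5, p4, p15) → 29.3188
  f20: (p5, p9, p15) → 3.7451
Σ area = 964.162

Euler characteristic 12−30+20 = 2 ✓


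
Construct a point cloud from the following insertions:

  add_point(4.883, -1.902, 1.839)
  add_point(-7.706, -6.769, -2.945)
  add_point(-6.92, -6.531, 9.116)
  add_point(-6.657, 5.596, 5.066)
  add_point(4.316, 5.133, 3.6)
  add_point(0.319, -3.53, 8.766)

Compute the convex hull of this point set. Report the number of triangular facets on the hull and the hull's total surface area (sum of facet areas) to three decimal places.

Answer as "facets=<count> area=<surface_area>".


Hull vertices (6/6): indices [0, 1, 2, 3, 4, 5].

Facet areas (half cross-product norm):
  f1: (p2, p0, p1) → 79.4363
  f2: (p2, p3, p1) → 73.8343
  f3: (p5, p2, p0) → 26.3118
  f4: (p5, p2, p3) → 46.0581
  f5: (p4, p0, p1) → 48.9599
  f6: (p4, p3, p1) → 81.7760
  f7: (p4, p5, p0) → 30.7014
  f8: (p4, p5, p3) → 55.2328
Σ area = 442.311

Euler: V−E+F = 6−12+8 = 2.

facets=8 area=442.311


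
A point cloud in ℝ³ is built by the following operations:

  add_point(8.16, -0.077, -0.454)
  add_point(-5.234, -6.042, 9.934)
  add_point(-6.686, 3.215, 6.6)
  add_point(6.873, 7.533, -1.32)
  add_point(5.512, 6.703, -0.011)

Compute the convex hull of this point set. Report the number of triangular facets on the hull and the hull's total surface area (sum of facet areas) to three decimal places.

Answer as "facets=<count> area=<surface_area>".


Extreme-point indices: [0, 1, 2, 3, 4] — 5 of 5 on the boundary.

Per-facet area ½‖(b−a)×(c−a)‖:
  f1: (p1, p0, p2) → 82.1316
  f2: (p3, p0, p2) → 62.2528
  f3: (p4, p1, p2) → 68.7450
  f4: (p4, p3, p2) → 4.4254
  f5: (p4, p1, p0) → 65.5173
  f6: (p4, p3, p0) → 7.4861
Σ area = 290.558

Check V−E+F: 5 − 9 + 6 = 2.

facets=6 area=290.558


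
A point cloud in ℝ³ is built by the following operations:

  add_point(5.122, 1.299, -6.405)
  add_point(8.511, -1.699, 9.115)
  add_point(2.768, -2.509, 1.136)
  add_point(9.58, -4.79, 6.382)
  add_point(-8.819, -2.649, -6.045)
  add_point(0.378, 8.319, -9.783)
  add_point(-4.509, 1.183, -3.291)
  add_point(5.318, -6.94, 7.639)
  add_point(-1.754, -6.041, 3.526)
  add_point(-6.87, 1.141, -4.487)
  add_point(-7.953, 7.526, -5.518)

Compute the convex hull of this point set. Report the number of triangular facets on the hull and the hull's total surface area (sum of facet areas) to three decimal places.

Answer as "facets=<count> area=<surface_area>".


Extreme-point indices: [0, 1, 3, 4, 5, 7, 8, 10] — 8 of 11 on the boundary.

Triangle areas on the boundary:
  f1: (p10, p5, p4) → 47.5781
  f2: (p10, p1, p5) → 106.9648
  f3: (p0, p5, p4) → 63.4286
  f4: (p0, p1, p3) → 31.1281
  f5: (p0, p1, p5) → 58.5743
  f6: (p8, p10, p4) → 62.1583
  f7: (p8, p10, p1) → 105.1775
  f8: (p7, p1, p3) → 10.4982
  f9: (p7, p8, p1) → 23.0526
  f10: (p7, p8, p4) → 21.3995
  f11: (p7, p0, p4) → 116.7108
  f12: (p7, p0, p3) → 36.2926
Σ area = 682.963

Euler characteristic 8−18+12 = 2 ✓

facets=12 area=682.963


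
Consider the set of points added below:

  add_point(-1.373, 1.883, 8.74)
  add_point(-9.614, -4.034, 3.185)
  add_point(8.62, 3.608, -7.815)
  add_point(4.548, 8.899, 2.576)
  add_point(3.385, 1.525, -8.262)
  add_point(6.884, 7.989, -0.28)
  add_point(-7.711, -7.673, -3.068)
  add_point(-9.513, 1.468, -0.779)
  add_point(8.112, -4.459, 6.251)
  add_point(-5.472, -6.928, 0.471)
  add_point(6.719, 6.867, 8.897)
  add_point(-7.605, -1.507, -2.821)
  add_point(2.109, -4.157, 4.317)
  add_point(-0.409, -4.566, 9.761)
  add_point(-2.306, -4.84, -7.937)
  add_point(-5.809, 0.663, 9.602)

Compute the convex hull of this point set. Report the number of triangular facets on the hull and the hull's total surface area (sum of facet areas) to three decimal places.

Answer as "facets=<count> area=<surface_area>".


facets=24 area=968.128

Hull vertices (14/16): indices [1, 2, 3, 4, 5, 6, 7, 8, 9, 10, 11, 13, 14, 15].

Area of each hull facet:
  f1: (p9, p13, p1) → 30.5911
  f2: (p5, p7, p3) → 29.7615
  f3: (p15, p7, p3) → 80.1819
  f4: (p15, p13, p1) → 33.1068
  f5: (p15, p7, p1) → 29.8916
  f6: (p8, p9, p13) → 49.6624
  f7: (p14, p8, p2) → 106.0944
  f8: (p4, p5, p2) → 25.0571
  f9: (p4, p5, p7) → 80.5877
  f10: (p4, p14, p2) → 11.0819
  f11: (p4, p14, p7) → 51.0574
  f12: (p10, p15, p3) → 48.6274
  f13: (p10, p15, p13) → 49.6085
  f14: (p10, p8, p13) → 53.0507
  f15: (p10, p5, p3) → 12.0498
  f16: (p10, p5, p2) → 25.4487
  f17: (p10, p8, p2) → 91.1847
  f18: (p6, p8, p9) → 17.8536
  f19: (p6, p14, p8) → 68.4756
  f20: (p6, p9, p1) → 12.1348
  f21: (p6, p7, p1) → 25.2463
  f22: (p11, p14, p7) → 6.3320
  f23: (p11, p6, p7) → 8.4701
  f24: (p11, p6, p14) → 22.5724
Σ area = 968.128

Euler characteristic 14−36+24 = 2 ✓


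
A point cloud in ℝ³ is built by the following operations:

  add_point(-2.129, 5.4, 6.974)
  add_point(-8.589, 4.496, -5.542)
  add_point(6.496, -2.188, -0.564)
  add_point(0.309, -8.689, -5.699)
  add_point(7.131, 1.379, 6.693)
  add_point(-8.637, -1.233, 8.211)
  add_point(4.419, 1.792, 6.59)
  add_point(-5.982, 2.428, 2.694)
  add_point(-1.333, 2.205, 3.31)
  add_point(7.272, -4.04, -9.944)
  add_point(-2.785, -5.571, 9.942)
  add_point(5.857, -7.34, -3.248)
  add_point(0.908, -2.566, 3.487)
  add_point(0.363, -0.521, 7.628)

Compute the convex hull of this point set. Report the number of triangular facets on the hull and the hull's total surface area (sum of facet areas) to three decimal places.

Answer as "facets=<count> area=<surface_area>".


Extreme-point indices: [0, 1, 3, 4, 5, 9, 10, 11] — 8 of 14 on the boundary.

Facet areas (half cross-product norm):
  f1: (p10, p0, p5) → 34.9115
  f2: (p1, p0, p5) → 64.1208
  f3: (p3, p10, p5) → 60.7775
  f4: (p3, p1, p5) → 112.7452
  f5: (p3, p1, p9) → 74.6585
  f6: (p4, p10, p0) → 54.3933
  f7: (p4, p1, p9) → 150.3735
  f8: (p4, p1, p0) → 66.2258
  f9: (p11, p4, p10) → 80.7198
  f10: (p11, p3, p10) → 48.8516
  f11: (p11, p4, p9) → 47.1487
  f12: (p11, p3, p9) → 23.5153
Σ area = 818.441

Euler: V−E+F = 8−18+12 = 2.

facets=12 area=818.441


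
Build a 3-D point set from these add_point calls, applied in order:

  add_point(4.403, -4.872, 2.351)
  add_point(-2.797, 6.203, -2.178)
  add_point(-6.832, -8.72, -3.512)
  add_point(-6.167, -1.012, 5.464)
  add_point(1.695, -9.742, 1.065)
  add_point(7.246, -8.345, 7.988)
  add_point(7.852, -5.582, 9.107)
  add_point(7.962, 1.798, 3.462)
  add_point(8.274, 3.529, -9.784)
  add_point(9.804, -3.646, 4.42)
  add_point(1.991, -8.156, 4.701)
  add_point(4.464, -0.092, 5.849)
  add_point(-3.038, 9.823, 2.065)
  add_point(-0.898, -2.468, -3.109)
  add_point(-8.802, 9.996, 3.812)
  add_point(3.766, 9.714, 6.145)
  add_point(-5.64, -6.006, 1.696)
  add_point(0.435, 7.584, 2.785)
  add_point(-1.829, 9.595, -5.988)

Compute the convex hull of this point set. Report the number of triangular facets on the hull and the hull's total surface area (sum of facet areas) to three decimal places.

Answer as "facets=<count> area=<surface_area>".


facets=24 area=1109.901

Hull vertices (14/19): indices [2, 3, 4, 5, 6, 7, 8, 9, 10, 12, 14, 15, 16, 18].

Triangle areas on the boundary:
  f1: (p8, p4, p9) → 85.0197
  f2: (p2, p8, p4) → 89.2666
  f3: (p15, p6, p14) → 98.1021
  f4: (p15, p6, p9) → 39.9954
  f5: (p5, p4, p9) → 28.8164
  f6: (p5, p6, p9) → 8.2396
  f7: (p18, p15, p8) → 82.5668
  f8: (p18, p2, p14) → 112.2590
  f9: (p18, p2, p8) → 115.7307
  f10: (p7, p8, p9) → 37.4082
  f11: (p7, p15, p9) → 12.6586
  f12: (p7, p15, p8) → 61.4038
  f13: (p10, p2, p4) → 17.2533
  f14: (p10, p5, p4) → 10.4171
  f15: (p3, p6, p14) → 73.2921
  f16: (p3, p5, p6) → 23.1014
  f17: (p3, p2, p14) → 58.5525
  f18: (p12, p15, p14) → 17.7097
  f19: (p12, p18, p14) → 22.1652
  f20: (p12, p18, p15) → 29.8848
  f21: (p16, p10, p5) → 7.5119
  f22: (p16, p3, p5) → 45.5345
  f23: (p16, p10, p2) → 23.5783
  f24: (p16, p3, p2) → 9.4334
Σ area = 1109.901

Euler characteristic 14−36+24 = 2 ✓


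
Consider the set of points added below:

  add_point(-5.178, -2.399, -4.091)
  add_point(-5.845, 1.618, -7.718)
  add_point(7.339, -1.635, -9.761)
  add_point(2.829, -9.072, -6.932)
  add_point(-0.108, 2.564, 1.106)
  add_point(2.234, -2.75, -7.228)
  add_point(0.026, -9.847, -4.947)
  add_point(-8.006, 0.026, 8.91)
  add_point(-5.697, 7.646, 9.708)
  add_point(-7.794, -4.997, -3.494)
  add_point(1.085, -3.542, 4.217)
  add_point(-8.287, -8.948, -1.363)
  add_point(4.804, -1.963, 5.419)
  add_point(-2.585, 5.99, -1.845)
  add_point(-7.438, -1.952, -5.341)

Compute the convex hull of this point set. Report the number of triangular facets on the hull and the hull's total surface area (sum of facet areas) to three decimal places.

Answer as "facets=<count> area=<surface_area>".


facets=18 area=841.300

11 of the 15 inputs are extreme points: [1, 2, 3, 6, 7, 8, 10, 11, 12, 13, 14].

Facet areas (half cross-product norm):
  f1: (p12, p8, p2) → 105.5033
  f2: (p13, p8, p2) → 58.6915
  f3: (p13, p1, p2) → 54.3875
  f4: (p13, p1, p8) → 35.8947
  f5: (p14, p1, p8) → 41.0209
  f6: (p3, p1, p2) → 59.3502
  f7: (p3, p12, p2) → 64.4101
  f8: (p3, p12, p6) → 24.4165
  f9: (p3, p14, p1) → 28.6915
  f10: (p3, p6, p11) → 5.9752
  f11: (p3, p14, p11) → 47.9071
  f12: (p7, p12, p8) → 53.3990
  f13: (p7, p14, p11) → 54.0827
  f14: (p7, p14, p8) → 56.2227
  f15: (p10, p6, p11) → 48.6060
  f16: (p10, p12, p6) → 19.9878
  f17: (p10, p7, p11) → 62.8893
  f18: (p10, p7, p12) → 19.8639
Σ area = 841.300

Euler characteristic 11−27+18 = 2 ✓


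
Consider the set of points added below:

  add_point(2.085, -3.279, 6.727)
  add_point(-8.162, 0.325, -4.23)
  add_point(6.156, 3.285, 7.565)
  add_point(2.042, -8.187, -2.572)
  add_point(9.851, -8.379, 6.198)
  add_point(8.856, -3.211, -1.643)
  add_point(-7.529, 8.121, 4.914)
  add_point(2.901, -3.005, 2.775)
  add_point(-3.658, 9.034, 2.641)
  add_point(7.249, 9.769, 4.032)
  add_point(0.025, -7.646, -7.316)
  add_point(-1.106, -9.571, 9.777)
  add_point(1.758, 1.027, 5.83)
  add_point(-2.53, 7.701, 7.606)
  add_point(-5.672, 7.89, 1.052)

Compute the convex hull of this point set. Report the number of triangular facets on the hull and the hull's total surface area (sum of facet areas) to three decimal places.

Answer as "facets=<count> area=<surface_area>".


facets=20 area=992.631

Points on the hull: [1, 2, 3, 4, 5, 6, 8, 9, 10, 11, 13, 14] (12 of 15).

Area of each hull facet:
  f1: (p6, p11, p1) → 108.0819
  f2: (p10, p9, p1) → 116.9213
  f3: (p10, p11, p1) → 99.3103
  f4: (p2, p9, p4) → 31.5765
  f5: (p2, p11, p4) → 69.5757
  f6: (p14, p9, p1) → 55.9489
  f7: (p14, p6, p1) → 18.5401
  f8: (p5, p9, p4) → 66.2243
  f9: (p5, p10, p4) → 51.6186
  f10: (p5, p10, p9) → 71.9052
  f11: (p3, p11, p4) → 62.4737
  f12: (p3, p10, p4) → 10.0512
  f13: (p3, p10, p11) → 20.0475
  f14: (p13, p6, p11) → 48.6810
  f15: (p13, p2, p11) → 72.6703
  f16: (p13, p6, p9) → 23.3350
  f17: (p13, p2, p9) → 35.1059
  f18: (p8, p6, p9) → 15.5711
  f19: (p8, p14, p9) → 9.1136
  f20: (p8, p14, p6) → 5.8785
Σ area = 992.631

Euler: V−E+F = 12−30+20 = 2.


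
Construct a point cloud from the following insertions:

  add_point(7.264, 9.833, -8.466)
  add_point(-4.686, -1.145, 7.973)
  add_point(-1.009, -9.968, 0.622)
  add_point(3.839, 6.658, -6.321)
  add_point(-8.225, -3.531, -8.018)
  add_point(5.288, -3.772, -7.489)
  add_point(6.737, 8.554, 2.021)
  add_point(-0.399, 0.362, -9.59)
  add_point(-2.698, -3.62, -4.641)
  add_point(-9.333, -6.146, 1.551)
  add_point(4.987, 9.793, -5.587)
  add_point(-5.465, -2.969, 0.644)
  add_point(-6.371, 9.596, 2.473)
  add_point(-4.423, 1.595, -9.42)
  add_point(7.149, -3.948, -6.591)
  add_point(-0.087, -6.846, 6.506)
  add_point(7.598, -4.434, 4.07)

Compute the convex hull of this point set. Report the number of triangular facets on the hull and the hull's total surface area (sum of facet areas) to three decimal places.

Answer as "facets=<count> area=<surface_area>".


facets=24 area=1085.470

14 of the 17 inputs are extreme points: [0, 1, 2, 4, 5, 6, 7, 9, 10, 12, 13, 14, 15, 16].

Per-facet area ½‖(b−a)×(c−a)‖:
  f1: (p12, p1, p9) → 56.8550
  f2: (p15, p1, p9) → 34.0146
  f3: (p15, p1, p16) → 28.8020
  f4: (p10, p12, p0) → 7.1746
  f5: (p6, p1, p16) → 84.6629
  f6: (p6, p12, p1) → 78.6628
  f7: (p6, p10, p12) → 50.9497
  f8: (p6, p0, p16) → 67.1009
  f9: (p6, p10, p0) → 11.3913
  f10: (p4, p12, p9) → 78.0696
  f11: (p14, p0, p16) → 73.0780
  f12: (p14, p5, p0) → 14.2896
  f13: (p7, p5, p0) → 44.7601
  f14: (p7, p4, p5) → 30.0686
  f15: (p2, p15, p16) → 28.2926
  f16: (p2, p14, p16) → 54.4605
  f17: (p2, p15, p9) → 30.5702
  f18: (p2, p14, p5) → 12.3226
  f19: (p2, p4, p9) → 45.7680
  f20: (p2, p4, p5) → 70.7507
  f21: (p13, p7, p0) → 23.9579
  f22: (p13, p7, p4) → 12.9669
  f23: (p13, p12, p0) → 100.0040
  f24: (p13, p4, p12) → 46.4966
Σ area = 1085.470

Euler: V−E+F = 14−36+24 = 2.


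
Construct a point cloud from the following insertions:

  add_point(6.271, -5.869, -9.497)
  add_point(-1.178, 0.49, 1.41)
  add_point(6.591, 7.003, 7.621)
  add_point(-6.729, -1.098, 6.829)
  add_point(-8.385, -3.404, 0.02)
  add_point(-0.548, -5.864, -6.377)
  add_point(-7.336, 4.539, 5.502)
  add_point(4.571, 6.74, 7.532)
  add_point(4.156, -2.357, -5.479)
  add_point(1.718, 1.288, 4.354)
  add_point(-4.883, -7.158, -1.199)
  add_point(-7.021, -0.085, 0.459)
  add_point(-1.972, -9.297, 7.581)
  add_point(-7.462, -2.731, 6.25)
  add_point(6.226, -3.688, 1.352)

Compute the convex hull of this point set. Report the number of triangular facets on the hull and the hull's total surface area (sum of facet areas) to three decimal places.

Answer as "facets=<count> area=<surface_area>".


facets=22 area=724.488

Hull vertices (13/15): indices [0, 2, 3, 4, 5, 6, 7, 8, 10, 11, 12, 13, 14].

Triangle areas on the boundary:
  f1: (p10, p12, p4) → 24.7643
  f2: (p10, p12, p0) → 62.6680
  f3: (p14, p0, p2) → 51.2049
  f4: (p14, p12, p2) → 71.6965
  f5: (p14, p12, p0) → 58.5881
  f6: (p13, p12, p4) → 27.0641
  f7: (p13, p3, p12) → 7.5893
  f8: (p13, p6, p4) → 23.1479
  f9: (p13, p6, p3) → 3.7459
  f10: (p11, p6, p4) → 8.9389
  f11: (p8, p0, p2) → 23.8730
  f12: (p8, p6, p2) → 108.4540
  f13: (p8, p11, p0) → 24.3450
  f14: (p8, p11, p6) → 38.1553
  f15: (p7, p6, p2) → 1.6650
  f16: (p7, p6, p3) → 35.7238
  f17: (p7, p12, p2) → 15.3576
  f18: (p7, p3, p12) → 65.2789
  f19: (p5, p10, p4) → 16.1215
  f20: (p5, p10, p0) → 11.9298
  f21: (p5, p11, p4) → 18.8181
  f22: (p5, p11, p0) → 25.3584
Σ area = 724.488

Euler: V−E+F = 13−33+22 = 2.


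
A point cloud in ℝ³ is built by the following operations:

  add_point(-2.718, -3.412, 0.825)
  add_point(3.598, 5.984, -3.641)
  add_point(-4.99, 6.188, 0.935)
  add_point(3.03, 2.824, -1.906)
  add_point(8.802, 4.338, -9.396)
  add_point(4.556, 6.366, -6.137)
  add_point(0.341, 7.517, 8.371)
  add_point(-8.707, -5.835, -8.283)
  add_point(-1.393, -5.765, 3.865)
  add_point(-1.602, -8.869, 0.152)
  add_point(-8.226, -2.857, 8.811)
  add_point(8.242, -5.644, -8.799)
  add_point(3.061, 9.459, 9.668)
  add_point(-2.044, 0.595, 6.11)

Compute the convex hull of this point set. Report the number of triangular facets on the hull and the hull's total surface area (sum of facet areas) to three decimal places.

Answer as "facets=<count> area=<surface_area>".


10 of the 14 inputs are extreme points: [2, 4, 5, 6, 7, 8, 9, 10, 11, 12].

Facet areas (half cross-product norm):
  f1: (p10, p9, p7) → 71.0979
  f2: (p2, p10, p7) → 93.8485
  f3: (p11, p4, p7) → 84.7192
  f4: (p11, p9, p7) → 77.9205
  f5: (p11, p12, p4) → 101.3155
  f6: (p8, p10, p12) → 72.2870
  f7: (p8, p10, p9) → 17.2768
  f8: (p8, p11, p12) → 133.6181
  f9: (p8, p11, p9) → 31.4239
  f10: (p5, p12, p4) → 33.3846
  f11: (p5, p2, p12) → 72.7695
  f12: (p5, p4, p7) → 50.4657
  f13: (p5, p2, p7) → 91.6414
  f14: (p6, p10, p12) → 11.0720
  f15: (p6, p2, p12) → 9.8020
  f16: (p6, p2, p10) → 55.5263
Σ area = 1008.169

Check V−E+F: 10 − 24 + 16 = 2.

facets=16 area=1008.169


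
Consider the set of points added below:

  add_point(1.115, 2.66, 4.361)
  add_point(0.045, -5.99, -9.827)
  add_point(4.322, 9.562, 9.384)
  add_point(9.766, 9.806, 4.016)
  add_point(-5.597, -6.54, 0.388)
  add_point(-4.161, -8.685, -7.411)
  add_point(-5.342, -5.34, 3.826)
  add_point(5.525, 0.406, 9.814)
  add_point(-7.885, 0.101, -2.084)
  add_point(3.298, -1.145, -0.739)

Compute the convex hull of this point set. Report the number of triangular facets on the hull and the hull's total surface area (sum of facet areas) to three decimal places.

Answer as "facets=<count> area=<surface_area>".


Extreme-point indices: [1, 2, 3, 4, 5, 6, 7, 8] — 8 of 10 on the boundary.

Triangle areas on the boundary:
  f1: (p2, p3, p8) → 73.4842
  f2: (p2, p7, p3) → 35.3436
  f3: (p1, p3, p8) → 132.0181
  f4: (p1, p5, p8) → 30.2242
  f5: (p1, p7, p3) → 125.4900
  f6: (p1, p7, p5) → 59.1839
  f7: (p6, p7, p5) → 71.6466
  f8: (p6, p2, p8) → 77.5100
  f9: (p6, p2, p7) → 60.4412
  f10: (p4, p5, p8) → 30.5738
  f11: (p4, p6, p8) → 13.5795
  f12: (p4, p6, p5) → 3.7768
Σ area = 713.272

Euler characteristic 8−18+12 = 2 ✓

facets=12 area=713.272


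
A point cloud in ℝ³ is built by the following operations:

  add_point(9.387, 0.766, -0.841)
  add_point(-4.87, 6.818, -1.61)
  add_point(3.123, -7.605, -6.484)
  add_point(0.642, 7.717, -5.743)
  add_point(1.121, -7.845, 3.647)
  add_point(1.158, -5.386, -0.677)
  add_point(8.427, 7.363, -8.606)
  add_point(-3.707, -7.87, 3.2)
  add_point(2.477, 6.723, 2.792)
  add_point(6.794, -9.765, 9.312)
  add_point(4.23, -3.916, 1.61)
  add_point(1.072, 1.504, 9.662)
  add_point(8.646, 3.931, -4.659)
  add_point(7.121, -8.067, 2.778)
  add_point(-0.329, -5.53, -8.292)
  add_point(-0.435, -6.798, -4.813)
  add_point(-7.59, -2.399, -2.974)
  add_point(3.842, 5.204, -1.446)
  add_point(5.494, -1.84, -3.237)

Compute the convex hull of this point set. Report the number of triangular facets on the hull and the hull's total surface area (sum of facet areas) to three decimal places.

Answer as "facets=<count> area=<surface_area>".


facets=22 area=936.689

Points on the hull: [0, 1, 2, 3, 6, 7, 8, 9, 11, 13, 14, 15, 16] (13 of 19).

Area of each hull facet:
  f1: (p11, p9, p0) → 79.4112
  f2: (p1, p11, p16) → 66.4322
  f3: (p1, p3, p16) → 32.5445
  f4: (p8, p11, p0) → 42.8821
  f5: (p8, p1, p11) → 36.0172
  f6: (p8, p1, p3) → 27.6037
  f7: (p7, p2, p9) → 72.6314
  f8: (p7, p11, p16) → 56.1760
  f9: (p7, p11, p9) → 66.8657
  f10: (p13, p9, p0) → 26.6737
  f11: (p13, p2, p0) → 47.4384
  f12: (p13, p2, p9) → 16.2748
  f13: (p14, p3, p16) → 59.8088
  f14: (p14, p7, p16) → 42.9899
  f15: (p15, p7, p2) → 12.6572
  f16: (p15, p14, p2) → 6.9691
  f17: (p15, p14, p7) → 6.4924
  f18: (p6, p14, p2) → 34.3793
  f19: (p6, p2, p0) → 60.7353
  f20: (p6, p14, p3) → 56.1003
  f21: (p6, p8, p0) → 49.4622
  f22: (p6, p8, p3) → 36.1433
Σ area = 936.689

Euler characteristic 13−33+22 = 2 ✓


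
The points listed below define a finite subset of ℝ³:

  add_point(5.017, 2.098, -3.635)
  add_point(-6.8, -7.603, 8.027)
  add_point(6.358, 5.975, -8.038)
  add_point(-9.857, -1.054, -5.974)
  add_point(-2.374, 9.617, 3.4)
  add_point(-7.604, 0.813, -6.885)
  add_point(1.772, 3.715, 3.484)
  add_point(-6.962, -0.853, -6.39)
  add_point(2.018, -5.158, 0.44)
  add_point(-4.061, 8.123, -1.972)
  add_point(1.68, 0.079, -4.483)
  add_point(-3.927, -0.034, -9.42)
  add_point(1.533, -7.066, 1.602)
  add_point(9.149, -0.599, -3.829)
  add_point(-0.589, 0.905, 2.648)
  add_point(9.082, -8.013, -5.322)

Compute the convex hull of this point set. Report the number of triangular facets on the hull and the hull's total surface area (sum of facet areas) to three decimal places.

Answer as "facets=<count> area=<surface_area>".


facets=18 area=880.421

Hull vertices (11/16): indices [1, 2, 3, 4, 5, 6, 9, 11, 12, 13, 15].

Facet areas (half cross-product norm):
  f1: (p1, p4, p3) → 119.2589
  f2: (p15, p1, p3) → 148.7430
  f3: (p2, p4, p13) → 61.5271
  f4: (p2, p15, p13) → 23.1537
  f5: (p6, p4, p13) → 29.6211
  f6: (p6, p1, p4) → 51.3826
  f7: (p9, p4, p3) → 25.0887
  f8: (p9, p2, p4) → 34.4869
  f9: (p11, p15, p3) → 47.4160
  f10: (p11, p2, p15) → 82.9616
  f11: (p11, p9, p2) → 59.5641
  f12: (p12, p15, p1) → 8.9907
  f13: (p12, p6, p1) → 57.6268
  f14: (p12, p15, p13) → 37.9780
  f15: (p12, p6, p13) → 54.1672
  f16: (p5, p9, p3) → 11.7490
  f17: (p5, p11, p3) → 5.3115
  f18: (p5, p11, p9) → 21.3940
Σ area = 880.421

Check V−E+F: 11 − 27 + 18 = 2.


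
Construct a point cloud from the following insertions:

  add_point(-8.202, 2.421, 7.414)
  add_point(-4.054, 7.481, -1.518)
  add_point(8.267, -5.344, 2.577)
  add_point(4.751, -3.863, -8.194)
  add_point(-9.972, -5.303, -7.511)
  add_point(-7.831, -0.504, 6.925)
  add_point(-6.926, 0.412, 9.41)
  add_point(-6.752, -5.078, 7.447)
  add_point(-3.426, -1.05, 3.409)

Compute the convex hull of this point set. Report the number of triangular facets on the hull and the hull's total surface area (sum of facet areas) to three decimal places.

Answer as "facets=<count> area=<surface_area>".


8 of the 9 inputs are extreme points: [0, 1, 2, 3, 4, 5, 6, 7].

Triangle areas on the boundary:
  f1: (p6, p1, p2) → 110.8597
  f2: (p3, p2, p4) → 81.9261
  f3: (p3, p1, p4) → 101.3748
  f4: (p3, p1, p2) → 89.6683
  f5: (p7, p2, p4) → 120.1951
  f6: (p7, p6, p2) → 45.5473
  f7: (p0, p1, p4) → 82.8500
  f8: (p0, p6, p1) → 12.9175
  f9: (p0, p7, p6) → 8.2839
  f10: (p5, p7, p4) → 35.8130
  f11: (p5, p0, p4) → 20.5912
  f12: (p5, p0, p7) → 2.0502
Σ area = 712.077

Check V−E+F: 8 − 18 + 12 = 2.

facets=12 area=712.077
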